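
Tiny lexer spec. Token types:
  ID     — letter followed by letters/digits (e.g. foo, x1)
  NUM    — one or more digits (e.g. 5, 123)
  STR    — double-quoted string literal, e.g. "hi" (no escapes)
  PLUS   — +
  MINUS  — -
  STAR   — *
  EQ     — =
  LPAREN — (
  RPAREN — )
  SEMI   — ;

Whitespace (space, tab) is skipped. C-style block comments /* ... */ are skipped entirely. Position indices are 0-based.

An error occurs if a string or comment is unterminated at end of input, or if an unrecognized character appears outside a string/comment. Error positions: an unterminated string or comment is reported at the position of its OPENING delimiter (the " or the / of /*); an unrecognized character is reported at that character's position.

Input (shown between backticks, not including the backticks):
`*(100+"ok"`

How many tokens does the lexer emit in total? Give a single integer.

pos=0: emit STAR '*'
pos=1: emit LPAREN '('
pos=2: emit NUM '100' (now at pos=5)
pos=5: emit PLUS '+'
pos=6: enter STRING mode
pos=6: emit STR "ok" (now at pos=10)
DONE. 5 tokens: [STAR, LPAREN, NUM, PLUS, STR]

Answer: 5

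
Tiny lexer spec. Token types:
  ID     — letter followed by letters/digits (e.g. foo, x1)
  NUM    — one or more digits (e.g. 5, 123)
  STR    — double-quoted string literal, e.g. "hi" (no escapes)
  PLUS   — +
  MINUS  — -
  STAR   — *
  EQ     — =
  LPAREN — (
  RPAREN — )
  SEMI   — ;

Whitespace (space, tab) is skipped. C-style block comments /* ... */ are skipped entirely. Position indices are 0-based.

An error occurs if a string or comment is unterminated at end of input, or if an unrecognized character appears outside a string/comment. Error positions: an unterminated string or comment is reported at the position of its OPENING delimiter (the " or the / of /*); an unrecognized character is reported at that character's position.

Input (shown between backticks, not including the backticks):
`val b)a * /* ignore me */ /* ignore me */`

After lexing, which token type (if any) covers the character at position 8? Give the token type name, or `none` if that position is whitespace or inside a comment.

Answer: STAR

Derivation:
pos=0: emit ID 'val' (now at pos=3)
pos=4: emit ID 'b' (now at pos=5)
pos=5: emit RPAREN ')'
pos=6: emit ID 'a' (now at pos=7)
pos=8: emit STAR '*'
pos=10: enter COMMENT mode (saw '/*')
exit COMMENT mode (now at pos=25)
pos=26: enter COMMENT mode (saw '/*')
exit COMMENT mode (now at pos=41)
DONE. 5 tokens: [ID, ID, RPAREN, ID, STAR]
Position 8: char is '*' -> STAR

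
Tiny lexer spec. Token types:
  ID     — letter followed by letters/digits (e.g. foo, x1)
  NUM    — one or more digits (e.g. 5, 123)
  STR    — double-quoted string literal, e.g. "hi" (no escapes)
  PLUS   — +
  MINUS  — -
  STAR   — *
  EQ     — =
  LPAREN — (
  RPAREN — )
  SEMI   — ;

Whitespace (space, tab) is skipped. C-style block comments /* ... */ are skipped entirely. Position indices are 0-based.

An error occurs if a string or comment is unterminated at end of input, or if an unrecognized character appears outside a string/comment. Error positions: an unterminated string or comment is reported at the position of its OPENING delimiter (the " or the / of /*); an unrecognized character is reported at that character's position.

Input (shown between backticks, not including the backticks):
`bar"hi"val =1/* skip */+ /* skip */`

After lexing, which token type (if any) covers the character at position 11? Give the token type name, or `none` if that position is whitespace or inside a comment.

Answer: EQ

Derivation:
pos=0: emit ID 'bar' (now at pos=3)
pos=3: enter STRING mode
pos=3: emit STR "hi" (now at pos=7)
pos=7: emit ID 'val' (now at pos=10)
pos=11: emit EQ '='
pos=12: emit NUM '1' (now at pos=13)
pos=13: enter COMMENT mode (saw '/*')
exit COMMENT mode (now at pos=23)
pos=23: emit PLUS '+'
pos=25: enter COMMENT mode (saw '/*')
exit COMMENT mode (now at pos=35)
DONE. 6 tokens: [ID, STR, ID, EQ, NUM, PLUS]
Position 11: char is '=' -> EQ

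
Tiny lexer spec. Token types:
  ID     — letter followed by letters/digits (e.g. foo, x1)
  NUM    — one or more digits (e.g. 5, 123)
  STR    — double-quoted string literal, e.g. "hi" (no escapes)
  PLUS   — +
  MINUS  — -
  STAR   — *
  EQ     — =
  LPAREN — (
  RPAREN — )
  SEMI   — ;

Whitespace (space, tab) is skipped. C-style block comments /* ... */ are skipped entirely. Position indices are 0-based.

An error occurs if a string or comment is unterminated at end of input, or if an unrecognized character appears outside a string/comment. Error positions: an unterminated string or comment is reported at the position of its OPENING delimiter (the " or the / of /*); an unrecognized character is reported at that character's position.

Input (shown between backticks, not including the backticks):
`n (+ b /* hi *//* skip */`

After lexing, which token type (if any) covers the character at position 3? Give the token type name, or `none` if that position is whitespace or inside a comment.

Answer: PLUS

Derivation:
pos=0: emit ID 'n' (now at pos=1)
pos=2: emit LPAREN '('
pos=3: emit PLUS '+'
pos=5: emit ID 'b' (now at pos=6)
pos=7: enter COMMENT mode (saw '/*')
exit COMMENT mode (now at pos=15)
pos=15: enter COMMENT mode (saw '/*')
exit COMMENT mode (now at pos=25)
DONE. 4 tokens: [ID, LPAREN, PLUS, ID]
Position 3: char is '+' -> PLUS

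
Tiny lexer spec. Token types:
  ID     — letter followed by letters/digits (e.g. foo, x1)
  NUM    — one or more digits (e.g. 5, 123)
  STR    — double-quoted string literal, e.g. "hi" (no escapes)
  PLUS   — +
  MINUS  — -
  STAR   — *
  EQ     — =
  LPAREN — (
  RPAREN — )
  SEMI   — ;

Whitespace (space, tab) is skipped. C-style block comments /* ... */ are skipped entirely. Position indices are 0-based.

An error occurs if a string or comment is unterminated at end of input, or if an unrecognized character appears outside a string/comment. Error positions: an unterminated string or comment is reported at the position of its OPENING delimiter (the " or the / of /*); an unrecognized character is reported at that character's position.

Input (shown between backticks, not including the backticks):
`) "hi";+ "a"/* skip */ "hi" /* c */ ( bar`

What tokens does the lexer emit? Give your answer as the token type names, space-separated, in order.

Answer: RPAREN STR SEMI PLUS STR STR LPAREN ID

Derivation:
pos=0: emit RPAREN ')'
pos=2: enter STRING mode
pos=2: emit STR "hi" (now at pos=6)
pos=6: emit SEMI ';'
pos=7: emit PLUS '+'
pos=9: enter STRING mode
pos=9: emit STR "a" (now at pos=12)
pos=12: enter COMMENT mode (saw '/*')
exit COMMENT mode (now at pos=22)
pos=23: enter STRING mode
pos=23: emit STR "hi" (now at pos=27)
pos=28: enter COMMENT mode (saw '/*')
exit COMMENT mode (now at pos=35)
pos=36: emit LPAREN '('
pos=38: emit ID 'bar' (now at pos=41)
DONE. 8 tokens: [RPAREN, STR, SEMI, PLUS, STR, STR, LPAREN, ID]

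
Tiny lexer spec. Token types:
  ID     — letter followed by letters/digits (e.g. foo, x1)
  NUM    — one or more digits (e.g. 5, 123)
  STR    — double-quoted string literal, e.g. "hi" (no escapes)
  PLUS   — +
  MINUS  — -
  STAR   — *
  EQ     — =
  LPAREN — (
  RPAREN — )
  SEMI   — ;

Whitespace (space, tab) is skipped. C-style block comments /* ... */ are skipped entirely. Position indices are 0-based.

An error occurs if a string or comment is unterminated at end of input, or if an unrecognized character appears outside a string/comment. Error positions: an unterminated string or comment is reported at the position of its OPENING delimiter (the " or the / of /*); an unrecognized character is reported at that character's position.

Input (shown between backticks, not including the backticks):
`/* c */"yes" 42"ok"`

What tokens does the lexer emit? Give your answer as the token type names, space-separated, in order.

pos=0: enter COMMENT mode (saw '/*')
exit COMMENT mode (now at pos=7)
pos=7: enter STRING mode
pos=7: emit STR "yes" (now at pos=12)
pos=13: emit NUM '42' (now at pos=15)
pos=15: enter STRING mode
pos=15: emit STR "ok" (now at pos=19)
DONE. 3 tokens: [STR, NUM, STR]

Answer: STR NUM STR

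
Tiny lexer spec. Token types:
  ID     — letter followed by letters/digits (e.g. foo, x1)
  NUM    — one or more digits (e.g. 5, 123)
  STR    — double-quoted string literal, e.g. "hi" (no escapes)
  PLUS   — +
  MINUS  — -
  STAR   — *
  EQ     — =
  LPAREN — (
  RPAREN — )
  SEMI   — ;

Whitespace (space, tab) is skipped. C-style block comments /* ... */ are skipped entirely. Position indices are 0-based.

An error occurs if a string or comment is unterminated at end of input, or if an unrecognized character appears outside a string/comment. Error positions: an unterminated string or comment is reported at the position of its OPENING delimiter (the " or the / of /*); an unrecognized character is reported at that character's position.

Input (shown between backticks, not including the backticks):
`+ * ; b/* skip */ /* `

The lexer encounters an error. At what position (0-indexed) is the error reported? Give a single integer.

Answer: 18

Derivation:
pos=0: emit PLUS '+'
pos=2: emit STAR '*'
pos=4: emit SEMI ';'
pos=6: emit ID 'b' (now at pos=7)
pos=7: enter COMMENT mode (saw '/*')
exit COMMENT mode (now at pos=17)
pos=18: enter COMMENT mode (saw '/*')
pos=18: ERROR — unterminated comment (reached EOF)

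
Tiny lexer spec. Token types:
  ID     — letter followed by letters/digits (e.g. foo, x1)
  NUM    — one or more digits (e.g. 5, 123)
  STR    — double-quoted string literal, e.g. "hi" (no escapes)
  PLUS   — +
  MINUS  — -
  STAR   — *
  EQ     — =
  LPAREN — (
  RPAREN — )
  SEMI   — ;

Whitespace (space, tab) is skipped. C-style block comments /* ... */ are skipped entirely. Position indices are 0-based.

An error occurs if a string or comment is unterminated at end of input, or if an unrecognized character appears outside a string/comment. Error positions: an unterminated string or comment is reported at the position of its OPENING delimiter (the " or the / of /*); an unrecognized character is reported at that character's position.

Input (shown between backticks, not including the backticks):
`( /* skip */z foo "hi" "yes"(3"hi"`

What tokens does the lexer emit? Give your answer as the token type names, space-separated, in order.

pos=0: emit LPAREN '('
pos=2: enter COMMENT mode (saw '/*')
exit COMMENT mode (now at pos=12)
pos=12: emit ID 'z' (now at pos=13)
pos=14: emit ID 'foo' (now at pos=17)
pos=18: enter STRING mode
pos=18: emit STR "hi" (now at pos=22)
pos=23: enter STRING mode
pos=23: emit STR "yes" (now at pos=28)
pos=28: emit LPAREN '('
pos=29: emit NUM '3' (now at pos=30)
pos=30: enter STRING mode
pos=30: emit STR "hi" (now at pos=34)
DONE. 8 tokens: [LPAREN, ID, ID, STR, STR, LPAREN, NUM, STR]

Answer: LPAREN ID ID STR STR LPAREN NUM STR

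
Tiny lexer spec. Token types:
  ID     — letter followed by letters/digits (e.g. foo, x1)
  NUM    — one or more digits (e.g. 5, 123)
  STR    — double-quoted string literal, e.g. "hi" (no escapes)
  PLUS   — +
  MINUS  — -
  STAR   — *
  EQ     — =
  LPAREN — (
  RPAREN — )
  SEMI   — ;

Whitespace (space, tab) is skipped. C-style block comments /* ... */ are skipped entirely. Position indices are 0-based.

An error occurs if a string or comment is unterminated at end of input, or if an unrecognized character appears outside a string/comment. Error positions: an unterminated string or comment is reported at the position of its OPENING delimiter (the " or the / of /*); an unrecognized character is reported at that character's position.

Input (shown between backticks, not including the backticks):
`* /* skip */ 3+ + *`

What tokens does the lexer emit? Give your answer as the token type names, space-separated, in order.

Answer: STAR NUM PLUS PLUS STAR

Derivation:
pos=0: emit STAR '*'
pos=2: enter COMMENT mode (saw '/*')
exit COMMENT mode (now at pos=12)
pos=13: emit NUM '3' (now at pos=14)
pos=14: emit PLUS '+'
pos=16: emit PLUS '+'
pos=18: emit STAR '*'
DONE. 5 tokens: [STAR, NUM, PLUS, PLUS, STAR]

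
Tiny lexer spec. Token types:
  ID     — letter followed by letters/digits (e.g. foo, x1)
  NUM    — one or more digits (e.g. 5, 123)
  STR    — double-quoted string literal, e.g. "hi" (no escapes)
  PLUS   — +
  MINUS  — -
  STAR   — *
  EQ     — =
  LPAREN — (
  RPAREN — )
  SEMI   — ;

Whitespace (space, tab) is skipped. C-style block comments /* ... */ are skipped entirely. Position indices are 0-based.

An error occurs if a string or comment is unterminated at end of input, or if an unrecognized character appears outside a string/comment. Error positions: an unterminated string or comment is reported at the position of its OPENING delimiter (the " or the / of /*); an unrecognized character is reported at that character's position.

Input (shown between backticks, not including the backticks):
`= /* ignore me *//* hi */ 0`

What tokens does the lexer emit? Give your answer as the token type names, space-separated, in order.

Answer: EQ NUM

Derivation:
pos=0: emit EQ '='
pos=2: enter COMMENT mode (saw '/*')
exit COMMENT mode (now at pos=17)
pos=17: enter COMMENT mode (saw '/*')
exit COMMENT mode (now at pos=25)
pos=26: emit NUM '0' (now at pos=27)
DONE. 2 tokens: [EQ, NUM]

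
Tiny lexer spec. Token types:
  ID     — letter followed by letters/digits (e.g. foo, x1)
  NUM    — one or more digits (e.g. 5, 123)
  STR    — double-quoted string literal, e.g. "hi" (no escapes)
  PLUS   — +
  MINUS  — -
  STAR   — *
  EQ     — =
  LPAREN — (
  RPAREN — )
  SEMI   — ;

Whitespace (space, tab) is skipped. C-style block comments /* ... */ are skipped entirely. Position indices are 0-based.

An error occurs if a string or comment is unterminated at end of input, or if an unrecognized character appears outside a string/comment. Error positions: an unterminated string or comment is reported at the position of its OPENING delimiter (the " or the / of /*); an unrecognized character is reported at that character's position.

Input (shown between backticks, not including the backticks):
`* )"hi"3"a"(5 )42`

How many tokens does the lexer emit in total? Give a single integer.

pos=0: emit STAR '*'
pos=2: emit RPAREN ')'
pos=3: enter STRING mode
pos=3: emit STR "hi" (now at pos=7)
pos=7: emit NUM '3' (now at pos=8)
pos=8: enter STRING mode
pos=8: emit STR "a" (now at pos=11)
pos=11: emit LPAREN '('
pos=12: emit NUM '5' (now at pos=13)
pos=14: emit RPAREN ')'
pos=15: emit NUM '42' (now at pos=17)
DONE. 9 tokens: [STAR, RPAREN, STR, NUM, STR, LPAREN, NUM, RPAREN, NUM]

Answer: 9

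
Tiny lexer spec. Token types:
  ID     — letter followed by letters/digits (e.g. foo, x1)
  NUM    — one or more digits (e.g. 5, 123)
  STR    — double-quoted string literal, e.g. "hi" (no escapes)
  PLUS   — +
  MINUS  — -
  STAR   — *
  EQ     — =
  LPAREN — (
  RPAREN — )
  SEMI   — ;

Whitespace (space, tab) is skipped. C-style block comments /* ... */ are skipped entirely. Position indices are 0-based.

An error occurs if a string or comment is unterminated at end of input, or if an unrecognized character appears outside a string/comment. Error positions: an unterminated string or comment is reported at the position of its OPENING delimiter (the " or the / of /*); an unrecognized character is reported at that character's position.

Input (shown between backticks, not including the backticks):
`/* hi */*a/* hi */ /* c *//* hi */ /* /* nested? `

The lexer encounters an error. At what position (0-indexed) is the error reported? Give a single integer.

pos=0: enter COMMENT mode (saw '/*')
exit COMMENT mode (now at pos=8)
pos=8: emit STAR '*'
pos=9: emit ID 'a' (now at pos=10)
pos=10: enter COMMENT mode (saw '/*')
exit COMMENT mode (now at pos=18)
pos=19: enter COMMENT mode (saw '/*')
exit COMMENT mode (now at pos=26)
pos=26: enter COMMENT mode (saw '/*')
exit COMMENT mode (now at pos=34)
pos=35: enter COMMENT mode (saw '/*')
pos=35: ERROR — unterminated comment (reached EOF)

Answer: 35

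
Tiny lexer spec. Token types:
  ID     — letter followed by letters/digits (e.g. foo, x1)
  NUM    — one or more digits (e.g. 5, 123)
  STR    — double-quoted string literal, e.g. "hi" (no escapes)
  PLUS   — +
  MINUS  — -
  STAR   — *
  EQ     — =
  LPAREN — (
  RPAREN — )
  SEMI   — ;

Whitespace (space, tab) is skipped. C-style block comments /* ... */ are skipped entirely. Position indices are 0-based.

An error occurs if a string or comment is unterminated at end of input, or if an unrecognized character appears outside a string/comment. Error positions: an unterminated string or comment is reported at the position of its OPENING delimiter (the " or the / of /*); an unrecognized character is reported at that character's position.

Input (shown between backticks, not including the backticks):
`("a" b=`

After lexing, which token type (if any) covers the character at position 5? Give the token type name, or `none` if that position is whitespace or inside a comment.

pos=0: emit LPAREN '('
pos=1: enter STRING mode
pos=1: emit STR "a" (now at pos=4)
pos=5: emit ID 'b' (now at pos=6)
pos=6: emit EQ '='
DONE. 4 tokens: [LPAREN, STR, ID, EQ]
Position 5: char is 'b' -> ID

Answer: ID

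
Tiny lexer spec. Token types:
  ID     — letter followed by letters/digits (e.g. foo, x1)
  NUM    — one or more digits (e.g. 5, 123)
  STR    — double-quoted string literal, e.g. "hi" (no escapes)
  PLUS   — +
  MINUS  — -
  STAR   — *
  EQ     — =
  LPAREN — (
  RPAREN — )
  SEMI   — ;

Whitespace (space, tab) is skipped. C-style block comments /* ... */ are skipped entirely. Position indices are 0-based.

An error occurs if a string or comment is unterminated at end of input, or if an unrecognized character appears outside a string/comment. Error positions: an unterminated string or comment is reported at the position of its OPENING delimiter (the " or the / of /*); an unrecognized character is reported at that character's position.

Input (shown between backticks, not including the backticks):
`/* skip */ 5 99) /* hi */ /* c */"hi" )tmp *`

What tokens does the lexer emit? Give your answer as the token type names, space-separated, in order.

pos=0: enter COMMENT mode (saw '/*')
exit COMMENT mode (now at pos=10)
pos=11: emit NUM '5' (now at pos=12)
pos=13: emit NUM '99' (now at pos=15)
pos=15: emit RPAREN ')'
pos=17: enter COMMENT mode (saw '/*')
exit COMMENT mode (now at pos=25)
pos=26: enter COMMENT mode (saw '/*')
exit COMMENT mode (now at pos=33)
pos=33: enter STRING mode
pos=33: emit STR "hi" (now at pos=37)
pos=38: emit RPAREN ')'
pos=39: emit ID 'tmp' (now at pos=42)
pos=43: emit STAR '*'
DONE. 7 tokens: [NUM, NUM, RPAREN, STR, RPAREN, ID, STAR]

Answer: NUM NUM RPAREN STR RPAREN ID STAR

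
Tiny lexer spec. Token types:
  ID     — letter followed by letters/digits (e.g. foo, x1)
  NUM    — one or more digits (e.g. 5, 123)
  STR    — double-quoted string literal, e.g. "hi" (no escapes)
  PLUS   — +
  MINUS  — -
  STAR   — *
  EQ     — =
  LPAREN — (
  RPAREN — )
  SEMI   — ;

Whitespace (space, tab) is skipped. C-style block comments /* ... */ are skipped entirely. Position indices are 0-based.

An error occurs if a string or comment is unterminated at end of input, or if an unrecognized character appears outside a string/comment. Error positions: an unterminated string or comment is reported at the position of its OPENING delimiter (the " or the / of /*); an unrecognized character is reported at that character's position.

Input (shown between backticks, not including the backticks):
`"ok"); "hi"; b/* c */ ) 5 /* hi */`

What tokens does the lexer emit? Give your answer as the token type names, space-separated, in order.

Answer: STR RPAREN SEMI STR SEMI ID RPAREN NUM

Derivation:
pos=0: enter STRING mode
pos=0: emit STR "ok" (now at pos=4)
pos=4: emit RPAREN ')'
pos=5: emit SEMI ';'
pos=7: enter STRING mode
pos=7: emit STR "hi" (now at pos=11)
pos=11: emit SEMI ';'
pos=13: emit ID 'b' (now at pos=14)
pos=14: enter COMMENT mode (saw '/*')
exit COMMENT mode (now at pos=21)
pos=22: emit RPAREN ')'
pos=24: emit NUM '5' (now at pos=25)
pos=26: enter COMMENT mode (saw '/*')
exit COMMENT mode (now at pos=34)
DONE. 8 tokens: [STR, RPAREN, SEMI, STR, SEMI, ID, RPAREN, NUM]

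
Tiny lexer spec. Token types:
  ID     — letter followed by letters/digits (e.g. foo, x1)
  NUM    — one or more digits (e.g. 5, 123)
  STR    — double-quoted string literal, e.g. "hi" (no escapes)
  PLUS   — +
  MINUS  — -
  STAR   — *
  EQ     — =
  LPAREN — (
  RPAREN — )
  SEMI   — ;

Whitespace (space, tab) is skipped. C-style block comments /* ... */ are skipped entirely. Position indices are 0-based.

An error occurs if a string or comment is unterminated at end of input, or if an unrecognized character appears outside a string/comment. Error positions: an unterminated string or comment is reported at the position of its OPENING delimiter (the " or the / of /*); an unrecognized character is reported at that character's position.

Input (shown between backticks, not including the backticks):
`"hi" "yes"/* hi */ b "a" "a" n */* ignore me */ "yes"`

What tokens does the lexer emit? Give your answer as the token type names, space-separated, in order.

Answer: STR STR ID STR STR ID STAR STR

Derivation:
pos=0: enter STRING mode
pos=0: emit STR "hi" (now at pos=4)
pos=5: enter STRING mode
pos=5: emit STR "yes" (now at pos=10)
pos=10: enter COMMENT mode (saw '/*')
exit COMMENT mode (now at pos=18)
pos=19: emit ID 'b' (now at pos=20)
pos=21: enter STRING mode
pos=21: emit STR "a" (now at pos=24)
pos=25: enter STRING mode
pos=25: emit STR "a" (now at pos=28)
pos=29: emit ID 'n' (now at pos=30)
pos=31: emit STAR '*'
pos=32: enter COMMENT mode (saw '/*')
exit COMMENT mode (now at pos=47)
pos=48: enter STRING mode
pos=48: emit STR "yes" (now at pos=53)
DONE. 8 tokens: [STR, STR, ID, STR, STR, ID, STAR, STR]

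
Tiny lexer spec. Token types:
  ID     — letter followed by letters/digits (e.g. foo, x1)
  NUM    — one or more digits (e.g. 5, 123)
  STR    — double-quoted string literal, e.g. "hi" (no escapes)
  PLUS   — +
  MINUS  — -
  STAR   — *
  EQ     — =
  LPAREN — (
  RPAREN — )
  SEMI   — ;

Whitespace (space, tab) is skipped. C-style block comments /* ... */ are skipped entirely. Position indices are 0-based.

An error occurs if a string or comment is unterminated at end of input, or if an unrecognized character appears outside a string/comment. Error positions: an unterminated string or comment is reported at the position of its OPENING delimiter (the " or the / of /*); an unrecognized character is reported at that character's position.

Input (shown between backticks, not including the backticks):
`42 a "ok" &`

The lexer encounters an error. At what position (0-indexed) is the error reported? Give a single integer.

Answer: 10

Derivation:
pos=0: emit NUM '42' (now at pos=2)
pos=3: emit ID 'a' (now at pos=4)
pos=5: enter STRING mode
pos=5: emit STR "ok" (now at pos=9)
pos=10: ERROR — unrecognized char '&'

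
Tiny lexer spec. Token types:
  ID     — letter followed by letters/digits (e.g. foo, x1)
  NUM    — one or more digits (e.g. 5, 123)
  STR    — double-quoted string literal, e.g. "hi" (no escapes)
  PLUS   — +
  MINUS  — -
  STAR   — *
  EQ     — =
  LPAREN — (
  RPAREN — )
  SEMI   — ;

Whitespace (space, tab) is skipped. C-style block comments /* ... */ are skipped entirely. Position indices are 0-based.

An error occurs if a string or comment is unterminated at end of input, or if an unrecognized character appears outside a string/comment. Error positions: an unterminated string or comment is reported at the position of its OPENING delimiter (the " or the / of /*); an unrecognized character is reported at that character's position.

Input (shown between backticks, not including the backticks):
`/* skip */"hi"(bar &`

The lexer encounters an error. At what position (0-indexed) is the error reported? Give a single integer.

pos=0: enter COMMENT mode (saw '/*')
exit COMMENT mode (now at pos=10)
pos=10: enter STRING mode
pos=10: emit STR "hi" (now at pos=14)
pos=14: emit LPAREN '('
pos=15: emit ID 'bar' (now at pos=18)
pos=19: ERROR — unrecognized char '&'

Answer: 19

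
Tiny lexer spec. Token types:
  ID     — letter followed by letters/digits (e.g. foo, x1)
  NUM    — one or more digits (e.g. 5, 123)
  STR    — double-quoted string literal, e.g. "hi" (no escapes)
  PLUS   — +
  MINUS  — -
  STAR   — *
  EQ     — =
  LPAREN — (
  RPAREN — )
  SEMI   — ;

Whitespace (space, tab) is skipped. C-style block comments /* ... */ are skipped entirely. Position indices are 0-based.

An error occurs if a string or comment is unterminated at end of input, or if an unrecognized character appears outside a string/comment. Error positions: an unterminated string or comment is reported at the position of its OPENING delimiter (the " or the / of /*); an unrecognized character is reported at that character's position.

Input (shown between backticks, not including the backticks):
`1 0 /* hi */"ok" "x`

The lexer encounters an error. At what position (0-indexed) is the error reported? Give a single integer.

pos=0: emit NUM '1' (now at pos=1)
pos=2: emit NUM '0' (now at pos=3)
pos=4: enter COMMENT mode (saw '/*')
exit COMMENT mode (now at pos=12)
pos=12: enter STRING mode
pos=12: emit STR "ok" (now at pos=16)
pos=17: enter STRING mode
pos=17: ERROR — unterminated string

Answer: 17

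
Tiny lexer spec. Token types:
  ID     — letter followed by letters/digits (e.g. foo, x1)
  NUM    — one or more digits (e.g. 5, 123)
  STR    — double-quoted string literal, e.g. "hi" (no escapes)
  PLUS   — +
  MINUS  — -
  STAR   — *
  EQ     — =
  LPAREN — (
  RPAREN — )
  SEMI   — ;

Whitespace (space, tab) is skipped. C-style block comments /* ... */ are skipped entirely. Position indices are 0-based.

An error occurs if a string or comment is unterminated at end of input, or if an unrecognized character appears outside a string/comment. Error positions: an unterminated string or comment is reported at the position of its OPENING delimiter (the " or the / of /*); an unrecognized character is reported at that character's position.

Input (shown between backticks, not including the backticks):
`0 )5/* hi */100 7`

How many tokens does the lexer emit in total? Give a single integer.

Answer: 5

Derivation:
pos=0: emit NUM '0' (now at pos=1)
pos=2: emit RPAREN ')'
pos=3: emit NUM '5' (now at pos=4)
pos=4: enter COMMENT mode (saw '/*')
exit COMMENT mode (now at pos=12)
pos=12: emit NUM '100' (now at pos=15)
pos=16: emit NUM '7' (now at pos=17)
DONE. 5 tokens: [NUM, RPAREN, NUM, NUM, NUM]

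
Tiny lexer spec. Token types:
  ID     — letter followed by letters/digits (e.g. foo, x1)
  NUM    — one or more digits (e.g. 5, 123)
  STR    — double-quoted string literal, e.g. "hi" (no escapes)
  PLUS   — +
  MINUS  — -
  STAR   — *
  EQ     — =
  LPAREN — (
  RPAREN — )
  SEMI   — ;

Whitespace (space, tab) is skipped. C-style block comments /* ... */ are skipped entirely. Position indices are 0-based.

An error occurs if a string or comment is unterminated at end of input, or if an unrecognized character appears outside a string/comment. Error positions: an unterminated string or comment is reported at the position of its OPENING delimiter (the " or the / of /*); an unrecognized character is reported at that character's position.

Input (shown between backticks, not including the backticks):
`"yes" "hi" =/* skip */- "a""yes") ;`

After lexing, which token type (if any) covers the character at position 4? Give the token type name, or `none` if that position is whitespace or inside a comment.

Answer: STR

Derivation:
pos=0: enter STRING mode
pos=0: emit STR "yes" (now at pos=5)
pos=6: enter STRING mode
pos=6: emit STR "hi" (now at pos=10)
pos=11: emit EQ '='
pos=12: enter COMMENT mode (saw '/*')
exit COMMENT mode (now at pos=22)
pos=22: emit MINUS '-'
pos=24: enter STRING mode
pos=24: emit STR "a" (now at pos=27)
pos=27: enter STRING mode
pos=27: emit STR "yes" (now at pos=32)
pos=32: emit RPAREN ')'
pos=34: emit SEMI ';'
DONE. 8 tokens: [STR, STR, EQ, MINUS, STR, STR, RPAREN, SEMI]
Position 4: char is '"' -> STR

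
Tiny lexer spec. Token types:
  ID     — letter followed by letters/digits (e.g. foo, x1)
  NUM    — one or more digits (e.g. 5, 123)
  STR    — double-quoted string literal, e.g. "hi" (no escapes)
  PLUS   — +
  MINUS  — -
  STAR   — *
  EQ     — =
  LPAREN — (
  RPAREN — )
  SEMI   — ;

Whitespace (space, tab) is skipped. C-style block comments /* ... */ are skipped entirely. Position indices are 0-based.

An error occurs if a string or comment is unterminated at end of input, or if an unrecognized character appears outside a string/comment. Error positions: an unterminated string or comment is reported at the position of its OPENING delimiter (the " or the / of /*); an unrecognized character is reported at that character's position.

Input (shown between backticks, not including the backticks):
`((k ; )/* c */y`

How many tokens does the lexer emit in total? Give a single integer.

pos=0: emit LPAREN '('
pos=1: emit LPAREN '('
pos=2: emit ID 'k' (now at pos=3)
pos=4: emit SEMI ';'
pos=6: emit RPAREN ')'
pos=7: enter COMMENT mode (saw '/*')
exit COMMENT mode (now at pos=14)
pos=14: emit ID 'y' (now at pos=15)
DONE. 6 tokens: [LPAREN, LPAREN, ID, SEMI, RPAREN, ID]

Answer: 6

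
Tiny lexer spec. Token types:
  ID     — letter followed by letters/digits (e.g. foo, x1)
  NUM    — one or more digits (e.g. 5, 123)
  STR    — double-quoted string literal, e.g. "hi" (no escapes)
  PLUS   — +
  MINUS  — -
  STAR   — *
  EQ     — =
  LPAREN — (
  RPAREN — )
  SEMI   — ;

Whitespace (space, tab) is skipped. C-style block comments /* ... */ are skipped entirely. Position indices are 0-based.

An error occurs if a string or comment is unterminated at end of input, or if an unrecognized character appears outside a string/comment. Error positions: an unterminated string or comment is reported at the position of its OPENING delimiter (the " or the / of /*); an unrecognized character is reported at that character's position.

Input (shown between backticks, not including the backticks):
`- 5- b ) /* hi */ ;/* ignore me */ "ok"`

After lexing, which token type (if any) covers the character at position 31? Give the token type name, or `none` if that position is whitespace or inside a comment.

pos=0: emit MINUS '-'
pos=2: emit NUM '5' (now at pos=3)
pos=3: emit MINUS '-'
pos=5: emit ID 'b' (now at pos=6)
pos=7: emit RPAREN ')'
pos=9: enter COMMENT mode (saw '/*')
exit COMMENT mode (now at pos=17)
pos=18: emit SEMI ';'
pos=19: enter COMMENT mode (saw '/*')
exit COMMENT mode (now at pos=34)
pos=35: enter STRING mode
pos=35: emit STR "ok" (now at pos=39)
DONE. 7 tokens: [MINUS, NUM, MINUS, ID, RPAREN, SEMI, STR]
Position 31: char is ' ' -> none

Answer: none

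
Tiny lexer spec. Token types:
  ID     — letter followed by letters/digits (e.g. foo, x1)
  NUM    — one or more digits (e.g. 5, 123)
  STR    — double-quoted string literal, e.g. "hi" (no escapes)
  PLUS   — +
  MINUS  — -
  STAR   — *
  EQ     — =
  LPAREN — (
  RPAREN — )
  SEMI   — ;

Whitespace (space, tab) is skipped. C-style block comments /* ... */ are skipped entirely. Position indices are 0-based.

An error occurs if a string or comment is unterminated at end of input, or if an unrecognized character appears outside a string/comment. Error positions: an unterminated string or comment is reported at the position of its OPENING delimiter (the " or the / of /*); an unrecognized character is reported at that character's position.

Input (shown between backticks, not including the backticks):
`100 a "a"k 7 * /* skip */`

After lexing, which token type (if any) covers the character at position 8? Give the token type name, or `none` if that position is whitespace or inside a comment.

pos=0: emit NUM '100' (now at pos=3)
pos=4: emit ID 'a' (now at pos=5)
pos=6: enter STRING mode
pos=6: emit STR "a" (now at pos=9)
pos=9: emit ID 'k' (now at pos=10)
pos=11: emit NUM '7' (now at pos=12)
pos=13: emit STAR '*'
pos=15: enter COMMENT mode (saw '/*')
exit COMMENT mode (now at pos=25)
DONE. 6 tokens: [NUM, ID, STR, ID, NUM, STAR]
Position 8: char is '"' -> STR

Answer: STR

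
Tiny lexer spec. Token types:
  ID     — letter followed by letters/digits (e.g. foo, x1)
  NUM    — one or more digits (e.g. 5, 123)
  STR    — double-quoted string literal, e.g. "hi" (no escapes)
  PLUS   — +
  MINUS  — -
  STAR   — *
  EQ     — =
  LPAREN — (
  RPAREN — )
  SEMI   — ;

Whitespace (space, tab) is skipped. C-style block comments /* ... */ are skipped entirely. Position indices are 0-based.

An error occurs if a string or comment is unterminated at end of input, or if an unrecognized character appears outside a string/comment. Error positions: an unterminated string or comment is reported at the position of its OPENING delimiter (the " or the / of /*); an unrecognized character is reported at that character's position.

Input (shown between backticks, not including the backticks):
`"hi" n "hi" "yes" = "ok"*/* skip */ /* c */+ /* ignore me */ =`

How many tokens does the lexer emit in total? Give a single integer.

pos=0: enter STRING mode
pos=0: emit STR "hi" (now at pos=4)
pos=5: emit ID 'n' (now at pos=6)
pos=7: enter STRING mode
pos=7: emit STR "hi" (now at pos=11)
pos=12: enter STRING mode
pos=12: emit STR "yes" (now at pos=17)
pos=18: emit EQ '='
pos=20: enter STRING mode
pos=20: emit STR "ok" (now at pos=24)
pos=24: emit STAR '*'
pos=25: enter COMMENT mode (saw '/*')
exit COMMENT mode (now at pos=35)
pos=36: enter COMMENT mode (saw '/*')
exit COMMENT mode (now at pos=43)
pos=43: emit PLUS '+'
pos=45: enter COMMENT mode (saw '/*')
exit COMMENT mode (now at pos=60)
pos=61: emit EQ '='
DONE. 9 tokens: [STR, ID, STR, STR, EQ, STR, STAR, PLUS, EQ]

Answer: 9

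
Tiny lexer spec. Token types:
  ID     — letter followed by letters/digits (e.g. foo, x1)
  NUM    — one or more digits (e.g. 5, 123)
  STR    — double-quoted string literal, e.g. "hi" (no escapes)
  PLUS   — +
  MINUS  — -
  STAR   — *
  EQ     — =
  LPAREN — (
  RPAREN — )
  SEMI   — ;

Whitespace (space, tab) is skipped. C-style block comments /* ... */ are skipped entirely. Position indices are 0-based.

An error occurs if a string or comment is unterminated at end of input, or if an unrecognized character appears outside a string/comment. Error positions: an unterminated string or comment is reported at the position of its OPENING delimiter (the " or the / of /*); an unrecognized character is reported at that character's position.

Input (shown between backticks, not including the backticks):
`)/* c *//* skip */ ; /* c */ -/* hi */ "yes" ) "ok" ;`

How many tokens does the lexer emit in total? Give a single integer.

pos=0: emit RPAREN ')'
pos=1: enter COMMENT mode (saw '/*')
exit COMMENT mode (now at pos=8)
pos=8: enter COMMENT mode (saw '/*')
exit COMMENT mode (now at pos=18)
pos=19: emit SEMI ';'
pos=21: enter COMMENT mode (saw '/*')
exit COMMENT mode (now at pos=28)
pos=29: emit MINUS '-'
pos=30: enter COMMENT mode (saw '/*')
exit COMMENT mode (now at pos=38)
pos=39: enter STRING mode
pos=39: emit STR "yes" (now at pos=44)
pos=45: emit RPAREN ')'
pos=47: enter STRING mode
pos=47: emit STR "ok" (now at pos=51)
pos=52: emit SEMI ';'
DONE. 7 tokens: [RPAREN, SEMI, MINUS, STR, RPAREN, STR, SEMI]

Answer: 7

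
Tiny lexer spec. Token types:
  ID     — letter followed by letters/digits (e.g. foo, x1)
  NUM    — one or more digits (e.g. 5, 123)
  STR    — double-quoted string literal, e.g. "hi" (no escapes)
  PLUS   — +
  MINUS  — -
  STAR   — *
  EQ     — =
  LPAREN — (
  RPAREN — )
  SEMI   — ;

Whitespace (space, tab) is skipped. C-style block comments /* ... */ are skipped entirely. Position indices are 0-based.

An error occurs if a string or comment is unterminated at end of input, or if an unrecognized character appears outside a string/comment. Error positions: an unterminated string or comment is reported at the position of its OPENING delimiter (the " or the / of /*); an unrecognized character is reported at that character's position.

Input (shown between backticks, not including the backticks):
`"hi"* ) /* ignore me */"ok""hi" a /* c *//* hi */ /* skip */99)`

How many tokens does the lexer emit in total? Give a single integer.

Answer: 8

Derivation:
pos=0: enter STRING mode
pos=0: emit STR "hi" (now at pos=4)
pos=4: emit STAR '*'
pos=6: emit RPAREN ')'
pos=8: enter COMMENT mode (saw '/*')
exit COMMENT mode (now at pos=23)
pos=23: enter STRING mode
pos=23: emit STR "ok" (now at pos=27)
pos=27: enter STRING mode
pos=27: emit STR "hi" (now at pos=31)
pos=32: emit ID 'a' (now at pos=33)
pos=34: enter COMMENT mode (saw '/*')
exit COMMENT mode (now at pos=41)
pos=41: enter COMMENT mode (saw '/*')
exit COMMENT mode (now at pos=49)
pos=50: enter COMMENT mode (saw '/*')
exit COMMENT mode (now at pos=60)
pos=60: emit NUM '99' (now at pos=62)
pos=62: emit RPAREN ')'
DONE. 8 tokens: [STR, STAR, RPAREN, STR, STR, ID, NUM, RPAREN]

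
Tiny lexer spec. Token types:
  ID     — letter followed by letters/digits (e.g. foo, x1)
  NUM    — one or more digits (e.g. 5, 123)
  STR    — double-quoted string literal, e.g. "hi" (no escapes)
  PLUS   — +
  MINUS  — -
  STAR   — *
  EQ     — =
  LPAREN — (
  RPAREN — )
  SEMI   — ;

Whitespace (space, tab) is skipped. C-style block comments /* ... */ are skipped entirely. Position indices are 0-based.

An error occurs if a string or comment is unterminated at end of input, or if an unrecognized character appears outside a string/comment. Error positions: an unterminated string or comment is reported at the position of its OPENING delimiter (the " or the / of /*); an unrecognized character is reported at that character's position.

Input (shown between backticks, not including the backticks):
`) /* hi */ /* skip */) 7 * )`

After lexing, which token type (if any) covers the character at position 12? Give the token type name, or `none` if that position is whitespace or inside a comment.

pos=0: emit RPAREN ')'
pos=2: enter COMMENT mode (saw '/*')
exit COMMENT mode (now at pos=10)
pos=11: enter COMMENT mode (saw '/*')
exit COMMENT mode (now at pos=21)
pos=21: emit RPAREN ')'
pos=23: emit NUM '7' (now at pos=24)
pos=25: emit STAR '*'
pos=27: emit RPAREN ')'
DONE. 5 tokens: [RPAREN, RPAREN, NUM, STAR, RPAREN]
Position 12: char is '*' -> none

Answer: none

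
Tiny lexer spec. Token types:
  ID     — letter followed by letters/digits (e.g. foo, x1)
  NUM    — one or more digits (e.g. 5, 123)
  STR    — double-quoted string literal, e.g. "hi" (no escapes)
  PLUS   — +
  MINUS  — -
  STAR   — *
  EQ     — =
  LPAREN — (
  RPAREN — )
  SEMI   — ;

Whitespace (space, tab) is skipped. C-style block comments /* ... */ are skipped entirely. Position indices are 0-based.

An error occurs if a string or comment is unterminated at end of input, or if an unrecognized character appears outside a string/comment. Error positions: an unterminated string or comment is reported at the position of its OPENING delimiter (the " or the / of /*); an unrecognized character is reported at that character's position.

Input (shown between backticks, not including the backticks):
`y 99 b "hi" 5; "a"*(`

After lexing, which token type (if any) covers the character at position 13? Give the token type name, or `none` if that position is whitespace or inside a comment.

pos=0: emit ID 'y' (now at pos=1)
pos=2: emit NUM '99' (now at pos=4)
pos=5: emit ID 'b' (now at pos=6)
pos=7: enter STRING mode
pos=7: emit STR "hi" (now at pos=11)
pos=12: emit NUM '5' (now at pos=13)
pos=13: emit SEMI ';'
pos=15: enter STRING mode
pos=15: emit STR "a" (now at pos=18)
pos=18: emit STAR '*'
pos=19: emit LPAREN '('
DONE. 9 tokens: [ID, NUM, ID, STR, NUM, SEMI, STR, STAR, LPAREN]
Position 13: char is ';' -> SEMI

Answer: SEMI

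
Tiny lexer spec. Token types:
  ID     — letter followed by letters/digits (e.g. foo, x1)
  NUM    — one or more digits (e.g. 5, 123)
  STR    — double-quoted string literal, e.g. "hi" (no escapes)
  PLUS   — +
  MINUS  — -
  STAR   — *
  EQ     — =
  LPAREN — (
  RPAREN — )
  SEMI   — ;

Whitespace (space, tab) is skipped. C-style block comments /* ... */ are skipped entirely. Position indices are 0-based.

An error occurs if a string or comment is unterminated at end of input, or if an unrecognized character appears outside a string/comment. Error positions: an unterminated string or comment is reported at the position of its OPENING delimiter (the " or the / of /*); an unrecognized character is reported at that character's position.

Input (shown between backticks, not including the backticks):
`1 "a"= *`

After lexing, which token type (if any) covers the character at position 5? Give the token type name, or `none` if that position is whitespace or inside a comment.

pos=0: emit NUM '1' (now at pos=1)
pos=2: enter STRING mode
pos=2: emit STR "a" (now at pos=5)
pos=5: emit EQ '='
pos=7: emit STAR '*'
DONE. 4 tokens: [NUM, STR, EQ, STAR]
Position 5: char is '=' -> EQ

Answer: EQ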